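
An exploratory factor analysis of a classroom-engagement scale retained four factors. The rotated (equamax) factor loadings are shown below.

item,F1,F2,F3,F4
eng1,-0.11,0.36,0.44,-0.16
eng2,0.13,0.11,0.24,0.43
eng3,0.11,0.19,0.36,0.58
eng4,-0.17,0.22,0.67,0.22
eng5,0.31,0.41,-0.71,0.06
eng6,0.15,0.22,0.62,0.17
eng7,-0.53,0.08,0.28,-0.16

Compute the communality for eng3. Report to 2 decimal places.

0.51

h² = 0.11² + 0.19² + 0.36² + 0.58² = 0.0121 + 0.0361 + 0.1296 + 0.3364 = 0.5142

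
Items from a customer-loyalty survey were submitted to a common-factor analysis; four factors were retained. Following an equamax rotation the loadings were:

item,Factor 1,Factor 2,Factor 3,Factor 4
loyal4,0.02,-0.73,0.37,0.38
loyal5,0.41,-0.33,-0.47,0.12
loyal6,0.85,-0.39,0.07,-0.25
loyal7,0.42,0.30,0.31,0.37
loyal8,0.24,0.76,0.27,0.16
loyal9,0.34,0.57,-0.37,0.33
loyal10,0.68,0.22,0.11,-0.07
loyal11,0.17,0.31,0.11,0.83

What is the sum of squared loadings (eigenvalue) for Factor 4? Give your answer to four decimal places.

1.1865

SS loadings for Factor 4 = 0.38² + 0.12² + (-0.25)² + 0.37² + 0.16² + 0.33² + (-0.07)² + 0.83² = 0.1444 + 0.0144 + 0.0625 + 0.1369 + 0.0256 + 0.1089 + 0.0049 + 0.6889 = 1.1865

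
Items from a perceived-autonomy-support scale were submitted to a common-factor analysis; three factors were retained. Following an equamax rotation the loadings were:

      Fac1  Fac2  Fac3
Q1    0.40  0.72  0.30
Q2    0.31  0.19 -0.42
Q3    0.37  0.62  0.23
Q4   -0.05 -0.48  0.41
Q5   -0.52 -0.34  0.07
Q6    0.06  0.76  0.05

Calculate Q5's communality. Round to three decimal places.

0.391

h² = (-0.52)² + (-0.34)² + 0.07² = 0.2704 + 0.1156 + 0.0049 = 0.3909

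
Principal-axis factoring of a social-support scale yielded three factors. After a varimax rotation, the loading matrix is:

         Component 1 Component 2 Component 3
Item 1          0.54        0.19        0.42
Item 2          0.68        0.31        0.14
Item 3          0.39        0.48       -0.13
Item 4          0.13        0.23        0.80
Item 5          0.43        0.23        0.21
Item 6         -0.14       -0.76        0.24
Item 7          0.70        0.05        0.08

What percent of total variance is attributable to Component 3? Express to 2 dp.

13.73%

SS loadings for Component 3 = 0.42² + 0.14² + (-0.13)² + 0.80² + 0.21² + 0.24² + 0.08² = 0.9610
With 7 standardized items, total variance = 7. Proportion = 0.9610/7 = 0.1373 → 13.73%.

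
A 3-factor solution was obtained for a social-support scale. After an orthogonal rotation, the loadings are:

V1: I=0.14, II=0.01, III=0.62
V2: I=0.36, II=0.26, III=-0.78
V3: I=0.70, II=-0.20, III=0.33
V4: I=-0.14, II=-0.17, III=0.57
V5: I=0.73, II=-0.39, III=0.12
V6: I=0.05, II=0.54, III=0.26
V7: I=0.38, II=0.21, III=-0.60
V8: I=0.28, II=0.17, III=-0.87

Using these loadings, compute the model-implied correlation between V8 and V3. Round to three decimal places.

-0.125

r̂ = Σ λ_i·λ_j across factors = (0.28)(0.70) + (0.17)(-0.20) + (-0.87)(0.33)
  = +0.1960 -0.0340 -0.2871 = -0.1251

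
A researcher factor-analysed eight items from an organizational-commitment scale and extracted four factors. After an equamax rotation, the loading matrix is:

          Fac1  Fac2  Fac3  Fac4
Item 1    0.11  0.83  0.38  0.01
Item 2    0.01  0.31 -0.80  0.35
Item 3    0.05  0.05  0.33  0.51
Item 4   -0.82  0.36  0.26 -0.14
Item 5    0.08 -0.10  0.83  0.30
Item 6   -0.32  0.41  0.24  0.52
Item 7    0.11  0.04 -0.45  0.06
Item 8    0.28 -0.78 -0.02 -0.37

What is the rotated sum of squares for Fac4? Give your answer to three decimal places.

0.903

SS loadings for Fac4 = 0.01² + 0.35² + 0.51² + (-0.14)² + 0.30² + 0.52² + 0.06² + (-0.37)² = 0.0001 + 0.1225 + 0.2601 + 0.0196 + 0.0900 + 0.2704 + 0.0036 + 0.1369 = 0.9032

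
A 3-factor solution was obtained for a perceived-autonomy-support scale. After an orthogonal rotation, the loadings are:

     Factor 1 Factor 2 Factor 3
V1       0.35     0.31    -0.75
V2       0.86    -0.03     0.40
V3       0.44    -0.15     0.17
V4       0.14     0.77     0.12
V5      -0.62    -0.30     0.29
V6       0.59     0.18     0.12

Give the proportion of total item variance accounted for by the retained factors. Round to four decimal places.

SS loadings by factor: 1.8078, 0.8348, 0.8643; total = 3.5069.
Total variance with 6 standardized items is 6, so the solution explains 3.5069/6 = 0.5845.

0.5845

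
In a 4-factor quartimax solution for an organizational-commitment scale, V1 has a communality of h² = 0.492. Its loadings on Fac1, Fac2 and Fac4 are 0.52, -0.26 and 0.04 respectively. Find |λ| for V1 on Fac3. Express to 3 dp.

Under orthogonal rotation h² = Σλ², so λ_Fac3² = h² − (0.3396) = 0.492 − 0.3396 = 0.1524.
|λ| = √0.1524 = 0.3904.

0.390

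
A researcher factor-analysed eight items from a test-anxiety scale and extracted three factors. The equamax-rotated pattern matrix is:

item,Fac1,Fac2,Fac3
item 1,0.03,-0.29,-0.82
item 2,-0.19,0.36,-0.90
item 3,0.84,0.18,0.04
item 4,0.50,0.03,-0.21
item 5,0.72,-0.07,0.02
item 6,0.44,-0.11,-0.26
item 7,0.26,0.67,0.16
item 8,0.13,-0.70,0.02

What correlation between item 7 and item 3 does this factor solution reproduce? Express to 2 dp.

0.35

r̂ = Σ λ_i·λ_j across factors = (0.26)(0.84) + (0.67)(0.18) + (0.16)(0.04)
  = +0.2184 +0.1206 +0.0064 = 0.3454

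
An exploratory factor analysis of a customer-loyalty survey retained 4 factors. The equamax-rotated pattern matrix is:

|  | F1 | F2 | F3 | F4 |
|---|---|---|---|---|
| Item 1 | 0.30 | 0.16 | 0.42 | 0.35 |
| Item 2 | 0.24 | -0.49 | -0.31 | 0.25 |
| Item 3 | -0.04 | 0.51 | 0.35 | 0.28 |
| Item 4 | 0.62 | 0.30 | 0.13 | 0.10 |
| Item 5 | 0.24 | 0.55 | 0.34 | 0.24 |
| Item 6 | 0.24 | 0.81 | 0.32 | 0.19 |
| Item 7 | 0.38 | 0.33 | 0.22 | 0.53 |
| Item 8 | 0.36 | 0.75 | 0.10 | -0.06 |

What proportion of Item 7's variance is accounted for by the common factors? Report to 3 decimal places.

h² = 0.38² + 0.33² + 0.22² + 0.53² = 0.1444 + 0.1089 + 0.0484 + 0.2809 = 0.5826

0.583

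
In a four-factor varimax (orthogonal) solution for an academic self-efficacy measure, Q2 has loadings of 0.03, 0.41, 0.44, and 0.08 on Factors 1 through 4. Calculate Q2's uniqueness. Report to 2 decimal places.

h² = 0.03² + 0.41² + 0.44² + 0.08² = 0.0009 + 0.1681 + 0.1936 + 0.0064 = 0.3690
Uniqueness u² = 1 − h² = 1 − 0.3690 = 0.6310

0.63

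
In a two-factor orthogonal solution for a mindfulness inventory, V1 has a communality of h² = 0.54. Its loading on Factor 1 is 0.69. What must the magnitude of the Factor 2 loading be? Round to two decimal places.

0.25

Under orthogonal rotation h² = Σλ², so λ_Factor 2² = h² − (0.4761) = 0.54 − 0.4761 = 0.0639.
|λ| = √0.0639 = 0.2528.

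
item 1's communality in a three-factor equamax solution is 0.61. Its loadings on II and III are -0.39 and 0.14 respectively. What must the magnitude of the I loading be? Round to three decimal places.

Under orthogonal rotation h² = Σλ², so λ_I² = h² − (0.1717) = 0.61 − 0.1717 = 0.4383.
|λ| = √0.4383 = 0.6620.

0.662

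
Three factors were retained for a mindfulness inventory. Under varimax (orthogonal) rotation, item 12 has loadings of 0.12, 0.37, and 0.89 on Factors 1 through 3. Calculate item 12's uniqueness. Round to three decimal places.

0.057

h² = 0.12² + 0.37² + 0.89² = 0.0144 + 0.1369 + 0.7921 = 0.9434
Uniqueness u² = 1 − h² = 1 − 0.9434 = 0.0566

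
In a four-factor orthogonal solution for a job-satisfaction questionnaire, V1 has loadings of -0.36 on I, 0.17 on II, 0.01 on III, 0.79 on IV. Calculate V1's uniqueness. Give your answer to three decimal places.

h² = (-0.36)² + 0.17² + 0.01² + 0.79² = 0.1296 + 0.0289 + 0.0001 + 0.6241 = 0.7827
Uniqueness u² = 1 − h² = 1 − 0.7827 = 0.2173

0.217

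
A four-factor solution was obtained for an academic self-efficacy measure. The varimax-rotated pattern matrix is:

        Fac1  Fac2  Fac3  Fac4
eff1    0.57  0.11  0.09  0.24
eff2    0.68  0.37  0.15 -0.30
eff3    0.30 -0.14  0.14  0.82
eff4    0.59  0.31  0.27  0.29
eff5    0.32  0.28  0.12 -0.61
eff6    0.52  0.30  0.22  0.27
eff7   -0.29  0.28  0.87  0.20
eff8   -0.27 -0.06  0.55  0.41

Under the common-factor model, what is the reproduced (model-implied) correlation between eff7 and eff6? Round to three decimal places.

r̂ = Σ λ_i·λ_j across factors = (-0.29)(0.52) + (0.28)(0.30) + (0.87)(0.22) + (0.20)(0.27)
  = -0.1508 +0.0840 +0.1914 +0.0540 = 0.1786

0.179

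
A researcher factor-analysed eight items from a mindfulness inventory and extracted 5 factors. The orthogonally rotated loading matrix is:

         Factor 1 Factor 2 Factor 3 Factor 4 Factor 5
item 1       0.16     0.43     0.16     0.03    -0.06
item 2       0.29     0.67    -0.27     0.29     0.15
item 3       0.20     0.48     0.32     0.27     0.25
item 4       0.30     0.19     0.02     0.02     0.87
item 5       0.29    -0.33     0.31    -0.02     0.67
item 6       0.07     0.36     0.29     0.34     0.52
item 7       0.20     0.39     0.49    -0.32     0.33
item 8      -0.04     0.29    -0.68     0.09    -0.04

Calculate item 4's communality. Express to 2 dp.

h² = 0.30² + 0.19² + 0.02² + 0.02² + 0.87² = 0.0900 + 0.0361 + 0.0004 + 0.0004 + 0.7569 = 0.8838

0.88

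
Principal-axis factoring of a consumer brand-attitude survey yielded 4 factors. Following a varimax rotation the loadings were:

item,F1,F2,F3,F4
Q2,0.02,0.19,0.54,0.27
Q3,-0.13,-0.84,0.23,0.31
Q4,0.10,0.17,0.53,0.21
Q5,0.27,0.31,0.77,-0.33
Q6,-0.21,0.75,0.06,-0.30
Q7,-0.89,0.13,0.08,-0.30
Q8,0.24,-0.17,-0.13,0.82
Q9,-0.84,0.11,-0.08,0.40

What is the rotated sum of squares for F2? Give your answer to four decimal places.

1.4871

SS loadings for F2 = 0.19² + (-0.84)² + 0.17² + 0.31² + 0.75² + 0.13² + (-0.17)² + 0.11² = 0.0361 + 0.7056 + 0.0289 + 0.0961 + 0.5625 + 0.0169 + 0.0289 + 0.0121 = 1.4871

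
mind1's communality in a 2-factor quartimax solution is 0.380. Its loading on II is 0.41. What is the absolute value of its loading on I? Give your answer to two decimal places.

Under orthogonal rotation h² = Σλ², so λ_I² = h² − (0.1681) = 0.380 − 0.1681 = 0.2119.
|λ| = √0.2119 = 0.4603.

0.46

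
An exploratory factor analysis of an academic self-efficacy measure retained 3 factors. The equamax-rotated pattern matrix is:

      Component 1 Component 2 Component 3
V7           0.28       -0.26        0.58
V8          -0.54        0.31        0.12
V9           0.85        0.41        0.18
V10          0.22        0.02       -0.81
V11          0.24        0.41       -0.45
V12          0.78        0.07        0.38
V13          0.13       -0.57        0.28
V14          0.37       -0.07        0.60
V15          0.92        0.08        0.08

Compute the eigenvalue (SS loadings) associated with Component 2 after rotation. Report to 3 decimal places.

0.841

SS loadings for Component 2 = (-0.26)² + 0.31² + 0.41² + 0.02² + 0.41² + 0.07² + (-0.57)² + (-0.07)² + 0.08² = 0.0676 + 0.0961 + 0.1681 + 0.0004 + 0.1681 + 0.0049 + 0.3249 + 0.0049 + 0.0064 = 0.8414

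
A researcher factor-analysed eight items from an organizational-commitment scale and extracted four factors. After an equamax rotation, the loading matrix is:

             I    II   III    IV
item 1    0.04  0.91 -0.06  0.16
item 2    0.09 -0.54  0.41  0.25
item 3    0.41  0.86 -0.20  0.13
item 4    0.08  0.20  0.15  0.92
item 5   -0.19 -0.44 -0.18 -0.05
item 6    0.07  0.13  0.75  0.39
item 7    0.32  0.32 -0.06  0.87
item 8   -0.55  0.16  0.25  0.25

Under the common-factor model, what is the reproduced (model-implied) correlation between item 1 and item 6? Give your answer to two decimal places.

r̂ = Σ λ_i·λ_j across factors = (0.04)(0.07) + (0.91)(0.13) + (-0.06)(0.75) + (0.16)(0.39)
  = +0.0028 +0.1183 -0.0450 +0.0624 = 0.1385

0.14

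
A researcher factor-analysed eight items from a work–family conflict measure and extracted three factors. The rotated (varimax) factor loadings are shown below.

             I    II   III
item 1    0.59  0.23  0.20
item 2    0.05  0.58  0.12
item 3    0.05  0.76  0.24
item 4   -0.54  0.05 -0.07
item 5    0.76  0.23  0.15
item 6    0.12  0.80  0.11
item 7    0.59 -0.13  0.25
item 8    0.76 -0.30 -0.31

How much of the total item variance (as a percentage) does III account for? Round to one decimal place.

SS loadings for III = 0.20² + 0.12² + 0.24² + (-0.07)² + 0.15² + 0.11² + 0.25² + (-0.31)² = 0.3101
With 8 standardized items, total variance = 8. Proportion = 0.3101/8 = 0.0388 → 3.88%.

3.9%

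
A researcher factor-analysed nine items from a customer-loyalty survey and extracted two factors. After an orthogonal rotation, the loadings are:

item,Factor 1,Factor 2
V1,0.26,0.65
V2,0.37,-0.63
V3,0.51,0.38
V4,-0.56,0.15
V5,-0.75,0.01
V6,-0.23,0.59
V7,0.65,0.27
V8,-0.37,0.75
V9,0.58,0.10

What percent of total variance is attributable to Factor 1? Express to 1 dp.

SS loadings for Factor 1 = 0.26² + 0.37² + 0.51² + (-0.56)² + (-0.75)² + (-0.23)² + 0.65² + (-0.37)² + 0.58² = 2.2894
With 9 standardized items, total variance = 9. Proportion = 2.2894/9 = 0.2544 → 25.44%.

25.4%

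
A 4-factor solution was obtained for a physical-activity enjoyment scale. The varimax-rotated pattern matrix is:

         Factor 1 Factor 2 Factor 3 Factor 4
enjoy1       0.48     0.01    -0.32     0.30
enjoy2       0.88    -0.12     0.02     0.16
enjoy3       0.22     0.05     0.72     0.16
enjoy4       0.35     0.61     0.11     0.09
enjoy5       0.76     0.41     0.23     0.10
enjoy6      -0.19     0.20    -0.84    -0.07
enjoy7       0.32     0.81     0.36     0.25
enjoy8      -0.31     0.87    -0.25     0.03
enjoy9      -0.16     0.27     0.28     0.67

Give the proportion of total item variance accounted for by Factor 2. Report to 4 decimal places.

0.2315

SS loadings for Factor 2 = 0.01² + (-0.12)² + 0.05² + 0.61² + 0.41² + 0.20² + 0.81² + 0.87² + 0.27² = 2.0831
Proportion of variance = 2.0831 / 9 = 0.2315.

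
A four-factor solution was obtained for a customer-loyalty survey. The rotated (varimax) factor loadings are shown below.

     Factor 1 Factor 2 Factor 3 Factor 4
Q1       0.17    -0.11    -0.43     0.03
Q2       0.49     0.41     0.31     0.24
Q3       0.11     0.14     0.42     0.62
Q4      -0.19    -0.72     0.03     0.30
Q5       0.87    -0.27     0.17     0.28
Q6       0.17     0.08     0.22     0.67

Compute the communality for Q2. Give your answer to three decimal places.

0.562

h² = 0.49² + 0.41² + 0.31² + 0.24² = 0.2401 + 0.1681 + 0.0961 + 0.0576 = 0.5619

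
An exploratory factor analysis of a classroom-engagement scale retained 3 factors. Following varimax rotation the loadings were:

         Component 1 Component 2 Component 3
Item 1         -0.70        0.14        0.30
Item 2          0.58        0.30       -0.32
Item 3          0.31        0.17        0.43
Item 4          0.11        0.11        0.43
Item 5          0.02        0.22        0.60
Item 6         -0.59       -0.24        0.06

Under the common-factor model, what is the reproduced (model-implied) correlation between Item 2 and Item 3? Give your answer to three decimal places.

r̂ = Σ λ_i·λ_j across factors = (0.58)(0.31) + (0.30)(0.17) + (-0.32)(0.43)
  = +0.1798 +0.0510 -0.1376 = 0.0932

0.093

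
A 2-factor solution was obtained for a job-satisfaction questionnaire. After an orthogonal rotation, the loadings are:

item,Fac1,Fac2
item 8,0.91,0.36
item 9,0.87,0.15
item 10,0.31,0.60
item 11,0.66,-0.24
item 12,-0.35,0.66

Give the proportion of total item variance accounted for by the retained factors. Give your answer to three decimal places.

Communalities: 0.9577, 0.7794, 0.4561, 0.4932, 0.5581; Σh² = 3.2445.
Total variance with 5 standardized items is 5, so the solution explains 3.2445/5 = 0.6489.

0.649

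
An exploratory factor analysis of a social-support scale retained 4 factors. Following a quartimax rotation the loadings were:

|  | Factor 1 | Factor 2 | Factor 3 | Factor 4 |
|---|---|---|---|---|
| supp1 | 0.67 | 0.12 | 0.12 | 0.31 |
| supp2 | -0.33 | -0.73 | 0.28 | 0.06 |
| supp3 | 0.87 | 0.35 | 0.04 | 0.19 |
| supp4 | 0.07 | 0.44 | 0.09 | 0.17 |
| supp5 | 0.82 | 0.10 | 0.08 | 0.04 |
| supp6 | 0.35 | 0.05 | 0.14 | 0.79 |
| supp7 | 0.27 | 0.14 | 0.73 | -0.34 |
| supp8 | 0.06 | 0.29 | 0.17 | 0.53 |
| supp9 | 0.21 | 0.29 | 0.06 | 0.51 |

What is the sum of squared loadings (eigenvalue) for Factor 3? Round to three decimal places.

SS loadings for Factor 3 = 0.12² + 0.28² + 0.04² + 0.09² + 0.08² + 0.14² + 0.73² + 0.17² + 0.06² = 0.0144 + 0.0784 + 0.0016 + 0.0081 + 0.0064 + 0.0196 + 0.5329 + 0.0289 + 0.0036 = 0.6939

0.694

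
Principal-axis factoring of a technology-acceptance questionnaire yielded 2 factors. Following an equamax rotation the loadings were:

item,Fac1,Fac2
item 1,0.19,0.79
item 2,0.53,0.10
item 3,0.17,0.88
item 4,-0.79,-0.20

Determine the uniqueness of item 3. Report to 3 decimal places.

h² = 0.17² + 0.88² = 0.0289 + 0.7744 = 0.8033
Uniqueness u² = 1 − h² = 1 − 0.8033 = 0.1967

0.197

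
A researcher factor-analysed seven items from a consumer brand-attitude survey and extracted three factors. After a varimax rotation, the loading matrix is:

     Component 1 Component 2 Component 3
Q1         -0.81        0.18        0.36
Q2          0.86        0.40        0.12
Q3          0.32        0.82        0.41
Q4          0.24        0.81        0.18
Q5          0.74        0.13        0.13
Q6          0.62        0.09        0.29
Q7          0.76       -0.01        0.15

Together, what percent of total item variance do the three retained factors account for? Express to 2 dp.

SS loadings by factor: 3.0653, 1.5460, 0.4680; total = 5.0793.
Total variance with 7 standardized items is 7, so the solution explains 5.0793/7 = 0.7256 = 72.56%.

72.56%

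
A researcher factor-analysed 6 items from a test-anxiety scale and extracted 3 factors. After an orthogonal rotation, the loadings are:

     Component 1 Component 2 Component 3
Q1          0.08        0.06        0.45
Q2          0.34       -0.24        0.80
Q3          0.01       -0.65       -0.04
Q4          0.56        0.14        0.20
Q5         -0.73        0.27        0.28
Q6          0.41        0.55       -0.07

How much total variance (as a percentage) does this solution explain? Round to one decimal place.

49.7%

Communalities: 0.2125, 0.8132, 0.4242, 0.3732, 0.6842, 0.4755; Σh² = 2.9828.
Total variance with 6 standardized items is 6, so the solution explains 2.9828/6 = 0.4971 = 49.71%.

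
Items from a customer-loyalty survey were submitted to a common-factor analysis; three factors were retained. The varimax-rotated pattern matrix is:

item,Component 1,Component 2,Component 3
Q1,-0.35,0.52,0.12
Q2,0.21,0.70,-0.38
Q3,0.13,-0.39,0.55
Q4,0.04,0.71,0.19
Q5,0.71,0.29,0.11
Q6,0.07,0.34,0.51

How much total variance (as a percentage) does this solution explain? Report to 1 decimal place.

SS loadings by factor: 0.6941, 1.6163, 0.7696; total = 3.0800.
Total variance with 6 standardized items is 6, so the solution explains 3.0800/6 = 0.5133 = 51.33%.

51.3%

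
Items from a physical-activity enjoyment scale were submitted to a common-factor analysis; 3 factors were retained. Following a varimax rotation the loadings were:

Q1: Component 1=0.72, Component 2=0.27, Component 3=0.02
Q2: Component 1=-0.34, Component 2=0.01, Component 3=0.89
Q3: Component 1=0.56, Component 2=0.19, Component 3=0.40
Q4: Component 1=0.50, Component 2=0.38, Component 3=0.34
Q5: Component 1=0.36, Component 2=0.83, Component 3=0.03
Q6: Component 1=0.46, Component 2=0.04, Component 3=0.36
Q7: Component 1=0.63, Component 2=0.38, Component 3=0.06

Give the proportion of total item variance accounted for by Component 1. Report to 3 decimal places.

SS loadings for Component 1 = 0.72² + (-0.34)² + 0.56² + 0.50² + 0.36² + 0.46² + 0.63² = 1.9357
Proportion of variance = 1.9357 / 7 = 0.2765.

0.277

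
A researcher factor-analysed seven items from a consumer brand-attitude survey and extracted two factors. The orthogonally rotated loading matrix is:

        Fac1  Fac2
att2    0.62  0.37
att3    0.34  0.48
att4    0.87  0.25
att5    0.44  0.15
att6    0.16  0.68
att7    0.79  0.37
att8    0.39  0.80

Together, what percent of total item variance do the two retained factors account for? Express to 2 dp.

SS loadings by factor: 2.2523, 1.6916; total = 3.9439.
Total variance with 7 standardized items is 7, so the solution explains 3.9439/7 = 0.5634 = 56.34%.

56.34%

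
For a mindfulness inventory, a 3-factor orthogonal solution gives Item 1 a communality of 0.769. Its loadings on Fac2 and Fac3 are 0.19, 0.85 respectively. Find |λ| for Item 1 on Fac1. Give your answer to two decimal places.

0.10

Under orthogonal rotation h² = Σλ², so λ_Fac1² = h² − (0.7586) = 0.769 − 0.7586 = 0.0104.
|λ| = √0.0104 = 0.1020.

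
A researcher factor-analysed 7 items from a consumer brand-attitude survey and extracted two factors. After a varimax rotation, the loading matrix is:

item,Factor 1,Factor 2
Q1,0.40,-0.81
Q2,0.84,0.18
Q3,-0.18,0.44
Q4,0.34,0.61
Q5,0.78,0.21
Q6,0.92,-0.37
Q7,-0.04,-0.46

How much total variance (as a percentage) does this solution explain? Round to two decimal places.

58.81%

Communalities: 0.8161, 0.7380, 0.2260, 0.4877, 0.6525, 0.9833, 0.2132; Σh² = 4.1168.
Total variance with 7 standardized items is 7, so the solution explains 4.1168/7 = 0.5881 = 58.81%.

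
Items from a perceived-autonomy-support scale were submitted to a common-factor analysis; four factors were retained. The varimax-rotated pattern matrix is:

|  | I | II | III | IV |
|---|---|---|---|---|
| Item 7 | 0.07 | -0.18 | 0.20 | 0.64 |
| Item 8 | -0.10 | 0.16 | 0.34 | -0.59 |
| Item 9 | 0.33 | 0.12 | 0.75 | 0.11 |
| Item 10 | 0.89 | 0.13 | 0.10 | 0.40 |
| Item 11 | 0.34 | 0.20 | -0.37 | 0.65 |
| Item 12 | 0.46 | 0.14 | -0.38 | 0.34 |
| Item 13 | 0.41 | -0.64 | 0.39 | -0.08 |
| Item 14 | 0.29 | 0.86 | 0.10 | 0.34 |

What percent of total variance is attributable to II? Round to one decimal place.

16.2%

SS loadings for II = (-0.18)² + 0.16² + 0.12² + 0.13² + 0.20² + 0.14² + (-0.64)² + 0.86² = 1.2981
With 8 standardized items, total variance = 8. Proportion = 1.2981/8 = 0.1623 → 16.23%.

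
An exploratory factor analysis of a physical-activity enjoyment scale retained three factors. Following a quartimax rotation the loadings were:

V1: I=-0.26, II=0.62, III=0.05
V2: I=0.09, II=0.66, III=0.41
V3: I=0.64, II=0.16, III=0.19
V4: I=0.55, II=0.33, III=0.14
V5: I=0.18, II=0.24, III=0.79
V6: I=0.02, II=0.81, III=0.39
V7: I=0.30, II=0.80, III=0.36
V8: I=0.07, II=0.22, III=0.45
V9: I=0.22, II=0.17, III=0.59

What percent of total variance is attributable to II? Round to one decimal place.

SS loadings for II = 0.62² + 0.66² + 0.16² + 0.33² + 0.24² + 0.81² + 0.80² + 0.22² + 0.17² = 2.3855
With 9 standardized items, total variance = 9. Proportion = 2.3855/9 = 0.2651 → 26.51%.

26.5%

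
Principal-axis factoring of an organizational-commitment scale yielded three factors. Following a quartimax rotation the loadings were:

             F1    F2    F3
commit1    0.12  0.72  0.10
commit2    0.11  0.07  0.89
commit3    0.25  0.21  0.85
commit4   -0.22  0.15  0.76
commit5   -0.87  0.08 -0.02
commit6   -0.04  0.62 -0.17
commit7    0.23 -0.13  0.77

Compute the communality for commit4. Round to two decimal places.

h² = (-0.22)² + 0.15² + 0.76² = 0.0484 + 0.0225 + 0.5776 = 0.6485

0.65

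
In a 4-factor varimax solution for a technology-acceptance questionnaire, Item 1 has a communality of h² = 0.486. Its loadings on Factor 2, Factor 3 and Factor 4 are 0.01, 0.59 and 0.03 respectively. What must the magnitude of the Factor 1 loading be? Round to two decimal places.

0.37

Under orthogonal rotation h² = Σλ², so λ_Factor 1² = h² − (0.3491) = 0.486 − 0.3491 = 0.1369.
|λ| = √0.1369 = 0.3700.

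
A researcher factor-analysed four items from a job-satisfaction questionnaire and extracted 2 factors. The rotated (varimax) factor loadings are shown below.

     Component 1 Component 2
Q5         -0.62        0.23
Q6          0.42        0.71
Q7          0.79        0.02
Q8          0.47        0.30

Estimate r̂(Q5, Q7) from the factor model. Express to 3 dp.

r̂ = Σ λ_i·λ_j across factors = (-0.62)(0.79) + (0.23)(0.02)
  = -0.4898 +0.0046 = -0.4852

-0.485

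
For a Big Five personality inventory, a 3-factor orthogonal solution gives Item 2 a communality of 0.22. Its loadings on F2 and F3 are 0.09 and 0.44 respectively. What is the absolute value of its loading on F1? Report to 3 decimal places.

Under orthogonal rotation h² = Σλ², so λ_F1² = h² − (0.2017) = 0.22 − 0.2017 = 0.0183.
|λ| = √0.0183 = 0.1353.

0.135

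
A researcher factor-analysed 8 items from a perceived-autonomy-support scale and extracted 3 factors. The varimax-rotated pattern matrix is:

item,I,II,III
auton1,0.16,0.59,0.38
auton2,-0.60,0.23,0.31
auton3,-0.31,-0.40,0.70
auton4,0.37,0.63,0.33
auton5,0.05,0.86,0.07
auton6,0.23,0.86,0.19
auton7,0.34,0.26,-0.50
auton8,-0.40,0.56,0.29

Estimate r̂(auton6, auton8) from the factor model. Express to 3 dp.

r̂ = Σ λ_i·λ_j across factors = (0.23)(-0.40) + (0.86)(0.56) + (0.19)(0.29)
  = -0.0920 +0.4816 +0.0551 = 0.4447

0.445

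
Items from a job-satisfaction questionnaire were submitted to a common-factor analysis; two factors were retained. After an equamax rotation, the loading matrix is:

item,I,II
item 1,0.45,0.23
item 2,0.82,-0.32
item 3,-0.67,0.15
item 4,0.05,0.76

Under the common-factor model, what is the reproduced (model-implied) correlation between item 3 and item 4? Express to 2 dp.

0.08

r̂ = Σ λ_i·λ_j across factors = (-0.67)(0.05) + (0.15)(0.76)
  = -0.0335 +0.1140 = 0.0805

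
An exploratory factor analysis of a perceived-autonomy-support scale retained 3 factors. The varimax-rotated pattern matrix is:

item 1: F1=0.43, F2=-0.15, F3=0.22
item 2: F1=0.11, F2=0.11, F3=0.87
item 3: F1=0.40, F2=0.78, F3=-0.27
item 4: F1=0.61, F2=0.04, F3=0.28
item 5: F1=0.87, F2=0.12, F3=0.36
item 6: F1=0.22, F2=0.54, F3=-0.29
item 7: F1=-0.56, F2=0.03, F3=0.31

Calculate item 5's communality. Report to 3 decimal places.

h² = 0.87² + 0.12² + 0.36² = 0.7569 + 0.0144 + 0.1296 = 0.9009

0.901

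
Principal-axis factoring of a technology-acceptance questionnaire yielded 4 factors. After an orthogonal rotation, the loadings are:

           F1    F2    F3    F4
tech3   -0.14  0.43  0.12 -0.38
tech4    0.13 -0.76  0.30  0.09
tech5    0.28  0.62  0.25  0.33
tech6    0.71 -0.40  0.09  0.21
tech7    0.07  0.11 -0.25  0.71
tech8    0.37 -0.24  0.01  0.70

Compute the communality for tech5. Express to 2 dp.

h² = 0.28² + 0.62² + 0.25² + 0.33² = 0.0784 + 0.3844 + 0.0625 + 0.1089 = 0.6342

0.63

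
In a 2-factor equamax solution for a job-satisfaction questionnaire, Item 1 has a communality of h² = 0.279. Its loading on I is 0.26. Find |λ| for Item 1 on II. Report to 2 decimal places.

0.46

Under orthogonal rotation h² = Σλ², so λ_II² = h² − (0.0676) = 0.279 − 0.0676 = 0.2114.
|λ| = √0.2114 = 0.4598.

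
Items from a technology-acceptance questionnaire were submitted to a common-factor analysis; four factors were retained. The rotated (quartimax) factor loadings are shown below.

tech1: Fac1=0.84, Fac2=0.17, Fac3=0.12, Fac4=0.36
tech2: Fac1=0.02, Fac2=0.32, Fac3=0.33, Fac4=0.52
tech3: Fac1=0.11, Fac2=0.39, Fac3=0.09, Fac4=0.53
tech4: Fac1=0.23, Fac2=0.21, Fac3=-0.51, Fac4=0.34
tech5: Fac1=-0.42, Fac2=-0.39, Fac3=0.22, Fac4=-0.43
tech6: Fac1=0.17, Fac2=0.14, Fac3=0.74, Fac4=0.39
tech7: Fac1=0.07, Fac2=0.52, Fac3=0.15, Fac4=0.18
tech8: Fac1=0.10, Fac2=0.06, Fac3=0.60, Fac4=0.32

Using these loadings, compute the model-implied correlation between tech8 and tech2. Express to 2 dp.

0.39

r̂ = Σ λ_i·λ_j across factors = (0.10)(0.02) + (0.06)(0.32) + (0.60)(0.33) + (0.32)(0.52)
  = +0.0020 +0.0192 +0.1980 +0.1664 = 0.3856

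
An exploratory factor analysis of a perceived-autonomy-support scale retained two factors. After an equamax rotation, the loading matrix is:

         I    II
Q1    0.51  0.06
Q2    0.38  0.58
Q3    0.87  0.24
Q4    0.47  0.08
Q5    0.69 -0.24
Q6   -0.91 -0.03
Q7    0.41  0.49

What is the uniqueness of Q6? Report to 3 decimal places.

h² = (-0.91)² + (-0.03)² = 0.8281 + 0.0009 = 0.8290
Uniqueness u² = 1 − h² = 1 − 0.8290 = 0.1710

0.171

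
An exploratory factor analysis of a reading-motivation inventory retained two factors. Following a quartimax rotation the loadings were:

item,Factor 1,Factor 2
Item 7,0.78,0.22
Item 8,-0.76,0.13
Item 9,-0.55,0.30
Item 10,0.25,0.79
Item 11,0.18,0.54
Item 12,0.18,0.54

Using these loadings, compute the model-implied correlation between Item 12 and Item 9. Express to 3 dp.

r̂ = Σ λ_i·λ_j across factors = (0.18)(-0.55) + (0.54)(0.30)
  = -0.0990 +0.1620 = 0.0630

0.063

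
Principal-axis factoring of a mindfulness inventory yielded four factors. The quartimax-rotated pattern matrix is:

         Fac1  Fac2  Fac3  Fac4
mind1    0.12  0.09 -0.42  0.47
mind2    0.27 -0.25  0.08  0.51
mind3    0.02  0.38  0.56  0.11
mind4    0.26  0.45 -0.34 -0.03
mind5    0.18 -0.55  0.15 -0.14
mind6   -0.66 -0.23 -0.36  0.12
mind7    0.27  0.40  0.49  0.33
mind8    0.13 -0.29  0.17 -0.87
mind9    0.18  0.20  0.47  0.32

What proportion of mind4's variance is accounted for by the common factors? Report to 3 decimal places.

h² = 0.26² + 0.45² + (-0.34)² + (-0.03)² = 0.0676 + 0.2025 + 0.1156 + 0.0009 = 0.3866

0.387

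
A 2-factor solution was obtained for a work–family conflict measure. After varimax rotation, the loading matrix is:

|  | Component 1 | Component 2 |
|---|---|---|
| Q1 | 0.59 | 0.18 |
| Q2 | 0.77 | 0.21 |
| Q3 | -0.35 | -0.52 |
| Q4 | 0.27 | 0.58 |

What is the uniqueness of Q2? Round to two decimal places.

0.36

h² = 0.77² + 0.21² = 0.5929 + 0.0441 = 0.6370
Uniqueness u² = 1 − h² = 1 − 0.6370 = 0.3630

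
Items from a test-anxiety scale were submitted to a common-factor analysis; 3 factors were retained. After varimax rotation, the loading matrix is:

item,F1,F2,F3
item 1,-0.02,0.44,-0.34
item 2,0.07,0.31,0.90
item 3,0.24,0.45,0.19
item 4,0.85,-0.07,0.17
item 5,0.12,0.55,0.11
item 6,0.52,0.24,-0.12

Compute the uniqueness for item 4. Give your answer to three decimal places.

0.244

h² = 0.85² + (-0.07)² + 0.17² = 0.7225 + 0.0049 + 0.0289 = 0.7563
Uniqueness u² = 1 − h² = 1 − 0.7563 = 0.2437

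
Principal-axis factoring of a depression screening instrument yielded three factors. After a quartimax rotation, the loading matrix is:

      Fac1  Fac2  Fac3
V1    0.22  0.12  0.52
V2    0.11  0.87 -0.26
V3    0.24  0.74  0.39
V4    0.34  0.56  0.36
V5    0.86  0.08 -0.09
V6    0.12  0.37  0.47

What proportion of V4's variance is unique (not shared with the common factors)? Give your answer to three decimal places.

0.441

h² = 0.34² + 0.56² + 0.36² = 0.1156 + 0.3136 + 0.1296 = 0.5588
Uniqueness u² = 1 − h² = 1 − 0.5588 = 0.4412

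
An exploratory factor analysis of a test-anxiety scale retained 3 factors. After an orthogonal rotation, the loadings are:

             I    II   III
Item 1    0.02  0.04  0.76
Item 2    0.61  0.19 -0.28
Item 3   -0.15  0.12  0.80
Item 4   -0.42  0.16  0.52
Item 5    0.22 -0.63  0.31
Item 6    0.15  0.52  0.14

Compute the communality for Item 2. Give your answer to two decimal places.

0.49

h² = 0.61² + 0.19² + (-0.28)² = 0.3721 + 0.0361 + 0.0784 = 0.4866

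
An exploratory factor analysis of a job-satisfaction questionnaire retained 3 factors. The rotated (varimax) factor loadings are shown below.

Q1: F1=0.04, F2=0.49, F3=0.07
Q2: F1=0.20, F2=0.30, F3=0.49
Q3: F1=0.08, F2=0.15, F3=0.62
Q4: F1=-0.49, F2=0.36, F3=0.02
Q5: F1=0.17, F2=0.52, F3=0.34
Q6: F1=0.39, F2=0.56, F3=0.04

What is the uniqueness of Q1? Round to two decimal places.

0.75

h² = 0.04² + 0.49² + 0.07² = 0.0016 + 0.2401 + 0.0049 = 0.2466
Uniqueness u² = 1 − h² = 1 − 0.2466 = 0.7534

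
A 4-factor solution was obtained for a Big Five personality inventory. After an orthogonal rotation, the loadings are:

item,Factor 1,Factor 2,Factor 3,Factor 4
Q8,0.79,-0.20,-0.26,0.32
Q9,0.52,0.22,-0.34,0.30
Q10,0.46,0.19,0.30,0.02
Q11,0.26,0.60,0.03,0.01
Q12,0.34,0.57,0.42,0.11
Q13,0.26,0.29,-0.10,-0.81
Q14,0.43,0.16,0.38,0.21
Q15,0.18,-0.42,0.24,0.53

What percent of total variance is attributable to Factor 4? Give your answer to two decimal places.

14.83%

SS loadings for Factor 4 = 0.32² + 0.30² + 0.02² + 0.01² + 0.11² + (-0.81)² + 0.21² + 0.53² = 1.1861
With 8 standardized items, total variance = 8. Proportion = 1.1861/8 = 0.1483 → 14.83%.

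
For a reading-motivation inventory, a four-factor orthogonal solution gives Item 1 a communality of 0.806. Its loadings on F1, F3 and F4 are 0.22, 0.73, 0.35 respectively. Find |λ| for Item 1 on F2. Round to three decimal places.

Under orthogonal rotation h² = Σλ², so λ_F2² = h² − (0.7038) = 0.806 − 0.7038 = 0.1022.
|λ| = √0.1022 = 0.3197.

0.320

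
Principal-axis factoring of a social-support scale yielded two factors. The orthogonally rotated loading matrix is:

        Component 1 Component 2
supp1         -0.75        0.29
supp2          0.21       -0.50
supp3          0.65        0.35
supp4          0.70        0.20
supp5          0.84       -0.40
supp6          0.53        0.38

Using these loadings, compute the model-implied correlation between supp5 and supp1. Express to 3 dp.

r̂ = Σ λ_i·λ_j across factors = (0.84)(-0.75) + (-0.40)(0.29)
  = -0.6300 -0.1160 = -0.7460

-0.746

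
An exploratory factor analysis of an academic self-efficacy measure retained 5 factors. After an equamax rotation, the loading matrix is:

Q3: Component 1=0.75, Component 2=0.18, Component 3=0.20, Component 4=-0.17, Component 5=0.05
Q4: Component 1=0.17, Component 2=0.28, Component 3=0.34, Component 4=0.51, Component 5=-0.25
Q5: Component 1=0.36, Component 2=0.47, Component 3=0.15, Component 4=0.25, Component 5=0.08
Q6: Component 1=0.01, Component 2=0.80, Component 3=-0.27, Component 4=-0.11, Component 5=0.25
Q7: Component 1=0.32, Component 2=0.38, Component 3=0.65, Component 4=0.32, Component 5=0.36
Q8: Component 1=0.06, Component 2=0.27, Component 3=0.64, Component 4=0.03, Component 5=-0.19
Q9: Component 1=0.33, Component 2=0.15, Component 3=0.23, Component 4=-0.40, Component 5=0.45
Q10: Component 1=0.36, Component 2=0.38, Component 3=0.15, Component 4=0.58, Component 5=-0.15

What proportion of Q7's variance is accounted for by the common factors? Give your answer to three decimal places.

0.901

h² = 0.32² + 0.38² + 0.65² + 0.32² + 0.36² = 0.1024 + 0.1444 + 0.4225 + 0.1024 + 0.1296 = 0.9013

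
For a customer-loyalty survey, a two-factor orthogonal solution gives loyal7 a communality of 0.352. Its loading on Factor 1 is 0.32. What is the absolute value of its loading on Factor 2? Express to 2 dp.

0.50

Under orthogonal rotation h² = Σλ², so λ_Factor 2² = h² − (0.1024) = 0.352 − 0.1024 = 0.2496.
|λ| = √0.2496 = 0.4996.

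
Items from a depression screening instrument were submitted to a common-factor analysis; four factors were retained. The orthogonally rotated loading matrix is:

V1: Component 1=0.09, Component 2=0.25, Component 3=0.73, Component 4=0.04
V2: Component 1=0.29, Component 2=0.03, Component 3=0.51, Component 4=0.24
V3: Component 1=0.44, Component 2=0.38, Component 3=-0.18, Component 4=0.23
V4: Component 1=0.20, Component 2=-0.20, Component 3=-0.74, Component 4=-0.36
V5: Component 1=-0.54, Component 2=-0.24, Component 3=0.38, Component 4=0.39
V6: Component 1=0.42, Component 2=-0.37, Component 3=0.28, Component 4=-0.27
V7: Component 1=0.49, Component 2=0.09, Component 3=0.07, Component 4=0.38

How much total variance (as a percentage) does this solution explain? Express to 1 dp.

SS loadings by factor: 1.0339, 0.4504, 1.6007, 0.6111; total = 3.6961.
Total variance with 7 standardized items is 7, so the solution explains 3.6961/7 = 0.5280 = 52.80%.

52.8%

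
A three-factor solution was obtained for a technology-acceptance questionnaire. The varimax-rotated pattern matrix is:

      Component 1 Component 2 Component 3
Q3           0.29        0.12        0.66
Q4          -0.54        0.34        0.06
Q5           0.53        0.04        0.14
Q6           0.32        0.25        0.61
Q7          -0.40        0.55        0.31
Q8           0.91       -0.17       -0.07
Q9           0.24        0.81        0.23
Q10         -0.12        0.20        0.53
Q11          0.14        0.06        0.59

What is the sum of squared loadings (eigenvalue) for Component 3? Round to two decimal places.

SS loadings for Component 3 = 0.66² + 0.06² + 0.14² + 0.61² + 0.31² + (-0.07)² + 0.23² + 0.53² + 0.59² = 0.4356 + 0.0036 + 0.0196 + 0.3721 + 0.0961 + 0.0049 + 0.0529 + 0.2809 + 0.3481 = 1.6138

1.61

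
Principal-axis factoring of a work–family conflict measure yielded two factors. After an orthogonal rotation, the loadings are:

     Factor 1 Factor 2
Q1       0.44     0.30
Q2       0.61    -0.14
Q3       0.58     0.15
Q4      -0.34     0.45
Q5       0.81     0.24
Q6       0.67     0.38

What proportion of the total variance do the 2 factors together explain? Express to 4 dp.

Communalities: 0.2836, 0.3917, 0.3589, 0.3181, 0.7137, 0.5933; Σh² = 2.6593.
Total variance with 6 standardized items is 6, so the solution explains 2.6593/6 = 0.4432.

0.4432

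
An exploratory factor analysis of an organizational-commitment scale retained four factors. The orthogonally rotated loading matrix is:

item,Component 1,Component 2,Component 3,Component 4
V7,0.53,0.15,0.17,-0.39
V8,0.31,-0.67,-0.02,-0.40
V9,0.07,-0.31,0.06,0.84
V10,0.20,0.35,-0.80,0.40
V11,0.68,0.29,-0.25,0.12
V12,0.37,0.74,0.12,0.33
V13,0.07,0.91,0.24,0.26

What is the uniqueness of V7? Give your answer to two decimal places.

0.52

h² = 0.53² + 0.15² + 0.17² + (-0.39)² = 0.2809 + 0.0225 + 0.0289 + 0.1521 = 0.4844
Uniqueness u² = 1 − h² = 1 − 0.4844 = 0.5156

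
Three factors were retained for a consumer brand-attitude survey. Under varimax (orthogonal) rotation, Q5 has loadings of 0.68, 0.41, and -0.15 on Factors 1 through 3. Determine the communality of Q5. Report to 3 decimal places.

h² = 0.68² + 0.41² + (-0.15)² = 0.4624 + 0.1681 + 0.0225 = 0.6530

0.653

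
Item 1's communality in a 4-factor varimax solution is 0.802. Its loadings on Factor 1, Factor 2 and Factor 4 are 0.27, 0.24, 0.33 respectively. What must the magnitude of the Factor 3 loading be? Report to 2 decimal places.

0.75

Under orthogonal rotation h² = Σλ², so λ_Factor 3² = h² − (0.2394) = 0.802 − 0.2394 = 0.5626.
|λ| = √0.5626 = 0.7501.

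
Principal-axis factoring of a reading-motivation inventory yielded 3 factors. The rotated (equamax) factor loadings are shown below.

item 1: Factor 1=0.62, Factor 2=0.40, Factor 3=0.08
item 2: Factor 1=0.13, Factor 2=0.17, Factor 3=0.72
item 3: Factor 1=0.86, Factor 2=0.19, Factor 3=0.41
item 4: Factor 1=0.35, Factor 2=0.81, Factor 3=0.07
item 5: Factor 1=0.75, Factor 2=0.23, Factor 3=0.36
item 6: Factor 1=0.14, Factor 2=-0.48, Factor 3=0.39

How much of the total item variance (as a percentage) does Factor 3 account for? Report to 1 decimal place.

16.3%

SS loadings for Factor 3 = 0.08² + 0.72² + 0.41² + 0.07² + 0.36² + 0.39² = 0.9795
With 6 standardized items, total variance = 6. Proportion = 0.9795/6 = 0.1632 → 16.32%.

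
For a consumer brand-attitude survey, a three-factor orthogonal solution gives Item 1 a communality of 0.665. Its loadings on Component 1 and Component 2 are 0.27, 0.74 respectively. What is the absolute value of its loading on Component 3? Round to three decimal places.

0.211

Under orthogonal rotation h² = Σλ², so λ_Component 3² = h² − (0.6205) = 0.665 − 0.6205 = 0.0445.
|λ| = √0.0445 = 0.2110.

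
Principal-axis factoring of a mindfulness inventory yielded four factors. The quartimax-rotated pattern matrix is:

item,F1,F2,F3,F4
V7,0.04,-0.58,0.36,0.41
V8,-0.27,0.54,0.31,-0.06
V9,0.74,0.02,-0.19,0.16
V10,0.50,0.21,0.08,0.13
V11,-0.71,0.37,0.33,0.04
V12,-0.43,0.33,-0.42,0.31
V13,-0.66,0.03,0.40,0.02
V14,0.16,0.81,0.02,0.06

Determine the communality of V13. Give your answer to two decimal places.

0.60

h² = (-0.66)² + 0.03² + 0.40² + 0.02² = 0.4356 + 0.0009 + 0.1600 + 0.0004 = 0.5969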